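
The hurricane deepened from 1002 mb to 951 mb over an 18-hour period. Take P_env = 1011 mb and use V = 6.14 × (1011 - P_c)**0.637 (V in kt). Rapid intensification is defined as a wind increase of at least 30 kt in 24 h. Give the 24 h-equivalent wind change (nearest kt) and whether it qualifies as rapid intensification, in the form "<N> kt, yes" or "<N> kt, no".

78 kt, yes

V₁: ΔP = 9, V ≈ 6.14 × 9^0.637 ≈ 24.89 kt.
V₂: ΔP = 60, V ≈ 6.14 × 60^0.637 ≈ 83.34 kt.
ΔV over 18 h = 58.45 kt → 24 h equivalent = 58.45 × 24/18 ≈ 77.93 kt.
78 kt ≥ 30 kt ⇒ rapid intensification.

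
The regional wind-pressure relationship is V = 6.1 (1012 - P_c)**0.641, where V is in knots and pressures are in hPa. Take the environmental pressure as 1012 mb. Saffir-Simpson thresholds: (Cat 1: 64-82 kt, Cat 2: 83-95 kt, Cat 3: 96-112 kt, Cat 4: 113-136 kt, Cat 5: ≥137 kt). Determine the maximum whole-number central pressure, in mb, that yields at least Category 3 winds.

Category 3 begins at V = 96 kt.
Required ΔP = (96/6.1)^(1/0.641) = 15.738^1.560 ≈ 73.67 mb.
P_c ≤ 1012 − 73.67 = 938.33, so the highest integer P_c is 938 mb.

938 mb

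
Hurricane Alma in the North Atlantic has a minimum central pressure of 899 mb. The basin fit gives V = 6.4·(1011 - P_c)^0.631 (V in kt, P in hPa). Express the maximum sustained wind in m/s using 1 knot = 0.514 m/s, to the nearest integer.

ΔP = 1011 − 899 = 112 mb.
V ≈ 6.4 × 112^0.631 = 6.4 × 19.636 ≈ 125.671 kt.
125.671 × 0.514 ≈ 64.60 m/s → 65 m/s.

65 m/s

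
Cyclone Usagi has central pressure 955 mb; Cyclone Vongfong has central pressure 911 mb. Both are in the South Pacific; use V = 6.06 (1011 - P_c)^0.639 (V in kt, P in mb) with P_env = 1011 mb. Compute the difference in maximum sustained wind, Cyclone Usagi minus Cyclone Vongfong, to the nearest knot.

-36 kt

Cyclone Usagi: ΔP = 56; V ≈ 6.06 × 56^0.639 ≈ 79.35 kt.
Cyclone Vongfong: ΔP = 100; V ≈ 6.06 × 100^0.639 ≈ 114.94 kt.
Difference ≈ 79.35 − 114.94 = -35.59 → -36 kt.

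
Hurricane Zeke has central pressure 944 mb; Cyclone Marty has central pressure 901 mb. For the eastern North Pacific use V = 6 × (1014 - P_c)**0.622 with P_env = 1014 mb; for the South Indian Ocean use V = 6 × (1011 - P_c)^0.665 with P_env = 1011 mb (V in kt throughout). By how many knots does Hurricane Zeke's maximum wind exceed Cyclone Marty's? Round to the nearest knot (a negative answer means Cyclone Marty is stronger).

-52 kt

Hurricane Zeke: ΔP = 70; V ≈ 6 × 70^0.622 ≈ 84.30 kt.
Cyclone Marty: ΔP = 110; V ≈ 6 × 110^0.665 ≈ 136.67 kt.
Difference ≈ 84.30 − 136.67 = -52.37 → -52 kt.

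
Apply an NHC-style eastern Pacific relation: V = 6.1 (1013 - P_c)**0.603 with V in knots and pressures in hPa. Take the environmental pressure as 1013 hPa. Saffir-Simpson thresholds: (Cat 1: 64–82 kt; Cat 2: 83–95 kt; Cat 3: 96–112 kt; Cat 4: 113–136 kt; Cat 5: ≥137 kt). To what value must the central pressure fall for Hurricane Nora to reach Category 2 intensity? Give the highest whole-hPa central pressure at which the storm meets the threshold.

937 hPa

Category 2 begins at V = 83 kt.
Required ΔP = (83/6.1)^(1/0.603) = 13.607^1.658 ≈ 75.89 hPa.
P_c ≤ 1013 − 75.89 = 937.11, so the highest integer P_c is 937 hPa.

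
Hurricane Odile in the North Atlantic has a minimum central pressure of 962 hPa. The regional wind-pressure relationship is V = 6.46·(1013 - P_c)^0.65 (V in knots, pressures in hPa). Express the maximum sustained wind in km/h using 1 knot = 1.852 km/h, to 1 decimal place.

ΔP = 1013 − 962 = 51 hPa.
V ≈ 6.46 × 51^0.65 = 6.46 × 12.880 ≈ 83.206 kt.
83.206 × 1.852 ≈ 154.10 km/h → 154.1 km/h.

154.1 km/h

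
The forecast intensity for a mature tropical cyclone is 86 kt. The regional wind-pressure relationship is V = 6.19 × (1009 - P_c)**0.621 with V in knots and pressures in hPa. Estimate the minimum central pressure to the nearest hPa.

ΔP = (V / 6.19)^(1/0.621) = (86/6.19)^1.610.
86/6.19 = 13.893; 13.893^1.610 ≈ 69.23 hPa.
P_c = 1009 − 69.23 = 939.77 ≈ 940 hPa.

940 hPa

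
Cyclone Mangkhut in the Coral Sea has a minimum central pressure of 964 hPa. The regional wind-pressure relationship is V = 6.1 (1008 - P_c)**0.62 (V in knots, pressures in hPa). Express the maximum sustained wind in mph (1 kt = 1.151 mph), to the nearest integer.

73 mph

ΔP = 1008 − 964 = 44 hPa.
V ≈ 6.1 × 44^0.62 = 6.1 × 10.446 ≈ 63.719 kt.
63.719 × 1.151 ≈ 73.34 mph → 73 mph.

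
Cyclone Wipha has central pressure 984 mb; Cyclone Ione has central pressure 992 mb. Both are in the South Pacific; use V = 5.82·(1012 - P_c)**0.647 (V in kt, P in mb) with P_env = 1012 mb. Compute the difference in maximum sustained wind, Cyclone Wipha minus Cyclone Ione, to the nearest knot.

Cyclone Wipha: ΔP = 28; V ≈ 5.82 × 28^0.647 ≈ 50.26 kt.
Cyclone Ione: ΔP = 20; V ≈ 5.82 × 20^0.647 ≈ 40.43 kt.
Difference ≈ 50.26 − 40.43 = 9.83 → 10 kt.

10 kt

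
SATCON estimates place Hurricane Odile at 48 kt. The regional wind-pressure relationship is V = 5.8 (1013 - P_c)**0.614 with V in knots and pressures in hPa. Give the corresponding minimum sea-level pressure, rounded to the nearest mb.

982 mb

ΔP = (V / 5.8)^(1/0.614) = (48/5.8)^1.629.
48/5.8 = 8.276; 8.276^1.629 ≈ 31.25 mb.
P_c = 1013 − 31.25 = 981.75 ≈ 982 mb.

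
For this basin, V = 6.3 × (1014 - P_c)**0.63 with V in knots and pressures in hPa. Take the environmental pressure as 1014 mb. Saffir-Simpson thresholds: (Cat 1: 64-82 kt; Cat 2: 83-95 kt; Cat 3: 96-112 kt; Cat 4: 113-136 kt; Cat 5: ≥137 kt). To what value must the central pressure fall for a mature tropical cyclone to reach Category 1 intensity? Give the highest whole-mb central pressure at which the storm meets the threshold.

974 mb

Category 1 begins at V = 64 kt.
Required ΔP = (64/6.3)^(1/0.63) = 10.159^1.587 ≈ 39.64 mb.
P_c ≤ 1014 − 39.64 = 974.36, so the highest integer P_c is 974 mb.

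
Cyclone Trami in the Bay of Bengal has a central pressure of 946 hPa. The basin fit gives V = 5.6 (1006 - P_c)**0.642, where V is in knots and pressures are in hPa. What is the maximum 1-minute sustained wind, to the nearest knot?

ΔP = 1006 − 946 = 60 hPa.
60^0.642 ≈ 13.854.
V ≈ 5.6 × 13.854 ≈ 77.6 kt.

78 kt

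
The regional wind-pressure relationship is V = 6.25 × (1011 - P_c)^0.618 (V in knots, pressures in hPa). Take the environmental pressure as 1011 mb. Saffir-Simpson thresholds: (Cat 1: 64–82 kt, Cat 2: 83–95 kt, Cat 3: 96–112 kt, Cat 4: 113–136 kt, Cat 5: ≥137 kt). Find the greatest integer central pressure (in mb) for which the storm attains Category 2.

945 mb

Category 2 begins at V = 83 kt.
Required ΔP = (83/6.25)^(1/0.618) = 13.280^1.618 ≈ 65.69 mb.
P_c ≤ 1011 − 65.69 = 945.31, so the highest integer P_c is 945 mb.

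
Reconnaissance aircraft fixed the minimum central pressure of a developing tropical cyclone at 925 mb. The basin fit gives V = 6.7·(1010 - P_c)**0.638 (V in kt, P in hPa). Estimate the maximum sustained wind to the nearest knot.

ΔP = 1010 − 925 = 85 mb.
85^0.638 ≈ 17.020.
V ≈ 6.7 × 17.020 ≈ 114.0 kt.

114 kt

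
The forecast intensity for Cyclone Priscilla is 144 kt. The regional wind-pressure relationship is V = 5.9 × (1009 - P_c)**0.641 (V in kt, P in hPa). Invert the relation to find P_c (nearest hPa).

863 hPa

ΔP = (V / 5.9)^(1/0.641) = (144/5.9)^1.560.
144/5.9 = 24.407; 24.407^1.560 ≈ 146.08 hPa.
P_c = 1009 − 146.08 = 862.92 ≈ 863 hPa.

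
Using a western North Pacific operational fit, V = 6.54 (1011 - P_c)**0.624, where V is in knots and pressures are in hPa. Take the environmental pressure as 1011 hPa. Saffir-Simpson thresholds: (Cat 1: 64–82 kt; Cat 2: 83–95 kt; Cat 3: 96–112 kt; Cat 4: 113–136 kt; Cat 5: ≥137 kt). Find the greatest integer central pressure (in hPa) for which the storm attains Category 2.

952 hPa

Category 2 begins at V = 83 kt.
Required ΔP = (83/6.54)^(1/0.624) = 12.691^1.603 ≈ 58.67 hPa.
P_c ≤ 1011 − 58.67 = 952.33, so the highest integer P_c is 952 hPa.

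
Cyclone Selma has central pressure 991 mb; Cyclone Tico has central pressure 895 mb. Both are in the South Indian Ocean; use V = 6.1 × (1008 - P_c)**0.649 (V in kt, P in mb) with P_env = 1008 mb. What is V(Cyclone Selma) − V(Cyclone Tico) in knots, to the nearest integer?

-93 kt

Cyclone Selma: ΔP = 17; V ≈ 6.1 × 17^0.649 ≈ 38.36 kt.
Cyclone Tico: ΔP = 113; V ≈ 6.1 × 113^0.649 ≈ 131.15 kt.
Difference ≈ 38.36 − 131.15 = -92.79 → -93 kt.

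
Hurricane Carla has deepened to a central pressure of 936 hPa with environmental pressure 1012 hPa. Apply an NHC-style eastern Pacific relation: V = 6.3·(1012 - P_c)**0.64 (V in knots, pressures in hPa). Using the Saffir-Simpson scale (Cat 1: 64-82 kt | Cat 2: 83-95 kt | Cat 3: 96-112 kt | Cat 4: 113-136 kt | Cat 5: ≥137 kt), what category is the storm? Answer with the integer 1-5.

ΔP = 1012 − 936 = 76 hPa.
V ≈ 6.3 × 76^0.64 = 6.3 × 15.99 ≈ 101 kt.
101 kt falls in the Category 3 band.

3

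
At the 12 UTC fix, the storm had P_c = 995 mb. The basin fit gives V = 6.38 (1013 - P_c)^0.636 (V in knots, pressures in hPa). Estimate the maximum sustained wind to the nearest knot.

40 kt

ΔP = 1013 − 995 = 18 mb.
18^0.636 ≈ 6.286.
V ≈ 6.38 × 6.286 ≈ 40.1 kt.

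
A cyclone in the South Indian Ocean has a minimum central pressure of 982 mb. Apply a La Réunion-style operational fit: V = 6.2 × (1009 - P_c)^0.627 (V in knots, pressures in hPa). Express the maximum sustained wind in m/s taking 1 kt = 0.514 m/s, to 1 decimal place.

ΔP = 1009 − 982 = 27 mb.
V ≈ 6.2 × 27^0.627 = 6.2 × 7.897 ≈ 48.962 kt.
48.962 × 0.514 ≈ 25.17 m/s → 25.2 m/s.

25.2 m/s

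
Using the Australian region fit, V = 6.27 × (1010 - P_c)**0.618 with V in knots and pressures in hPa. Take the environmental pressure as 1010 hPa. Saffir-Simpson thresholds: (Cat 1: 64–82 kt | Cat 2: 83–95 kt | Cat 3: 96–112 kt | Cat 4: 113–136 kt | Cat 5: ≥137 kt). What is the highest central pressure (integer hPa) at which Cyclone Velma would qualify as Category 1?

967 hPa

Category 1 begins at V = 64 kt.
Required ΔP = (64/6.27)^(1/0.618) = 10.207^1.618 ≈ 42.91 hPa.
P_c ≤ 1010 − 42.91 = 967.09, so the highest integer P_c is 967 hPa.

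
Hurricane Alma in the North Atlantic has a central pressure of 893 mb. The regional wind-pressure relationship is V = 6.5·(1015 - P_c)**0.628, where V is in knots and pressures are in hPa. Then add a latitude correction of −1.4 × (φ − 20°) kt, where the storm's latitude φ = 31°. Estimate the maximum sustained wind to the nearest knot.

ΔP = 1015 − 893 = 122 mb.
122^0.628 ≈ 20.428.
V ≈ 6.5 × 20.428 ≈ 132.8 kt.
Latitude correction: −1.4 × (31 − 20) = -15.4 kt.
Corrected V ≈ 117.4 kt → 117 kt.

117 kt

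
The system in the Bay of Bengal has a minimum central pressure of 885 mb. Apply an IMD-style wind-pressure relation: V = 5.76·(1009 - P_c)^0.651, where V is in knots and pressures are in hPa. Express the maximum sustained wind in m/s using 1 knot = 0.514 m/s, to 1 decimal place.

68.3 m/s

ΔP = 1009 − 885 = 124 mb.
V ≈ 5.76 × 124^0.651 = 5.76 × 23.058 ≈ 132.813 kt.
132.813 × 0.514 ≈ 68.27 m/s → 68.3 m/s.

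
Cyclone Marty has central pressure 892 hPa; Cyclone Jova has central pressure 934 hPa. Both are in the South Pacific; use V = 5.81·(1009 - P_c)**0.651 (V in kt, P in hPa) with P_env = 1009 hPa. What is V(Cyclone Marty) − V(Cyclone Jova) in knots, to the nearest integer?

32 kt

Cyclone Marty: ΔP = 117; V ≈ 5.81 × 117^0.651 ≈ 128.99 kt.
Cyclone Jova: ΔP = 75; V ≈ 5.81 × 75^0.651 ≈ 96.57 kt.
Difference ≈ 128.99 − 96.57 = 32.42 → 32 kt.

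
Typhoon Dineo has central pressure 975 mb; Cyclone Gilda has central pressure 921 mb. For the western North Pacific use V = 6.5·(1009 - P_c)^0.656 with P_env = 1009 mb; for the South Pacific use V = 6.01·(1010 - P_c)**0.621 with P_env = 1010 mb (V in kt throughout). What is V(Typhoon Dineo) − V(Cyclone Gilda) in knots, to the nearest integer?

Typhoon Dineo: ΔP = 34; V ≈ 6.5 × 34^0.656 ≈ 65.70 kt.
Cyclone Gilda: ΔP = 89; V ≈ 6.01 × 89^0.621 ≈ 97.60 kt.
Difference ≈ 65.70 − 97.60 = -31.90 → -32 kt.

-32 kt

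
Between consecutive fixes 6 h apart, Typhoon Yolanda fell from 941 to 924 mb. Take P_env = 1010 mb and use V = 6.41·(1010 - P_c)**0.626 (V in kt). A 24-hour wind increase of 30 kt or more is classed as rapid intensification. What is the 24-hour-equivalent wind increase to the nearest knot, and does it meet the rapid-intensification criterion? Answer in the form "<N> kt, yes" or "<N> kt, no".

54 kt, yes

V₁: ΔP = 69, V ≈ 6.41 × 69^0.626 ≈ 90.78 kt.
V₂: ΔP = 86, V ≈ 6.41 × 86^0.626 ≈ 104.20 kt.
ΔV over 6 h = 13.42 kt → 24 h equivalent = 13.42 × 24/6 ≈ 53.68 kt.
54 kt ≥ 30 kt ⇒ rapid intensification.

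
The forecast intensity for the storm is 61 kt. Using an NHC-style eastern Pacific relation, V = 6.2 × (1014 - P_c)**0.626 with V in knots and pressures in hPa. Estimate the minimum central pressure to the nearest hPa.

975 hPa

ΔP = (V / 6.2)^(1/0.626) = (61/6.2)^1.597.
61/6.2 = 9.839; 9.839^1.597 ≈ 38.56 hPa.
P_c = 1014 − 38.56 = 975.44 ≈ 975 hPa.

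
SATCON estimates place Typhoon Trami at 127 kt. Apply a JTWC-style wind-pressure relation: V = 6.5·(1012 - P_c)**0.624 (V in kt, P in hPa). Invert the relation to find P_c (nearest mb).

ΔP = (V / 6.5)^(1/0.624) = (127/6.5)^1.603.
127/6.5 = 19.538; 19.538^1.603 ≈ 117.15 mb.
P_c = 1012 − 117.15 = 894.85 ≈ 895 mb.

895 mb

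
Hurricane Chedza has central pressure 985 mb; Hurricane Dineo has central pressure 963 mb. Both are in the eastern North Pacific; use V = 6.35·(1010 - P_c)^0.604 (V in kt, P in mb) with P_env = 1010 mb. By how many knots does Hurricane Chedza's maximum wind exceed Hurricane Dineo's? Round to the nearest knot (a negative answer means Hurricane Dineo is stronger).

Hurricane Chedza: ΔP = 25; V ≈ 6.35 × 25^0.604 ≈ 44.37 kt.
Hurricane Dineo: ΔP = 47; V ≈ 6.35 × 47^0.604 ≈ 64.97 kt.
Difference ≈ 44.37 − 64.97 = -20.60 → -21 kt.

-21 kt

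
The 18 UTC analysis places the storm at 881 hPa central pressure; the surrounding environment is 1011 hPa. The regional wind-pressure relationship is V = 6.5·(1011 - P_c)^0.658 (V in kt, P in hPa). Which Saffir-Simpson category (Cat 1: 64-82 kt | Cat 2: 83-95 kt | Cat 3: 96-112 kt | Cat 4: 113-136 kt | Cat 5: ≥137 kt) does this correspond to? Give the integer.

ΔP = 1011 − 881 = 130 hPa.
V ≈ 6.5 × 130^0.658 = 6.5 × 24.60 ≈ 160 kt.
160 kt falls in the Category 5 band.

5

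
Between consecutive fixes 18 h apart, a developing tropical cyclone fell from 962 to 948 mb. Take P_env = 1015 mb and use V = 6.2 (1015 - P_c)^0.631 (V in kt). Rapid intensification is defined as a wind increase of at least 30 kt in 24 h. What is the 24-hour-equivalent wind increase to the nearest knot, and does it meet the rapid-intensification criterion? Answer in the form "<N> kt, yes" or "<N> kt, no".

16 kt, no

V₁: ΔP = 53, V ≈ 6.2 × 53^0.631 ≈ 75.93 kt.
V₂: ΔP = 67, V ≈ 6.2 × 67^0.631 ≈ 88.03 kt.
ΔV over 18 h = 12.10 kt → 24 h equivalent = 12.10 × 24/18 ≈ 16.13 kt.
16 kt < 30 kt ⇒ not rapid intensification.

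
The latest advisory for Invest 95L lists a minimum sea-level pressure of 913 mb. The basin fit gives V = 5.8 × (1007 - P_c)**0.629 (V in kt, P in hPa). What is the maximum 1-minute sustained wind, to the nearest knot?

ΔP = 1007 − 913 = 94 mb.
94^0.629 ≈ 17.422.
V ≈ 5.8 × 17.422 ≈ 101.0 kt.

101 kt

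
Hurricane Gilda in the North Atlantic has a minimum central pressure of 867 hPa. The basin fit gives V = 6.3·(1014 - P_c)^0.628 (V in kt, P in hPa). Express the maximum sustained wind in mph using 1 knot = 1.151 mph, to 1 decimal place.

166.5 mph

ΔP = 1014 − 867 = 147 hPa.
V ≈ 6.3 × 147^0.628 = 6.3 × 22.965 ≈ 144.682 kt.
144.682 × 1.151 ≈ 166.53 mph → 166.5 mph.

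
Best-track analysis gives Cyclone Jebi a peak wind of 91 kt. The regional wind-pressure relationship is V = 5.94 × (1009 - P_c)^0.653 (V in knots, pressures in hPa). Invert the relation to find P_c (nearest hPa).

ΔP = (V / 5.94)^(1/0.653) = (91/5.94)^1.531.
91/5.94 = 15.320; 15.320^1.531 ≈ 65.33 hPa.
P_c = 1009 − 65.33 = 943.67 ≈ 944 hPa.

944 hPa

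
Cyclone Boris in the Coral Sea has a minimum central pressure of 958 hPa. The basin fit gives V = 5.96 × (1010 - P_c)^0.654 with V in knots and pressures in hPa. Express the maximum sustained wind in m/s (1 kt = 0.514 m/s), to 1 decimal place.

ΔP = 1010 − 958 = 52 hPa.
V ≈ 5.96 × 52^0.654 = 5.96 × 13.252 ≈ 78.979 kt.
78.979 × 0.514 ≈ 40.60 m/s → 40.6 m/s.

40.6 m/s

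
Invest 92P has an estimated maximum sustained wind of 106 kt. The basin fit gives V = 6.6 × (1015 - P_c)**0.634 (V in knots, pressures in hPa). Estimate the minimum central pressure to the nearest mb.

ΔP = (V / 6.6)^(1/0.634) = (106/6.6)^1.577.
106/6.6 = 16.061; 16.061^1.577 ≈ 79.77 mb.
P_c = 1015 − 79.77 = 935.23 ≈ 935 mb.

935 mb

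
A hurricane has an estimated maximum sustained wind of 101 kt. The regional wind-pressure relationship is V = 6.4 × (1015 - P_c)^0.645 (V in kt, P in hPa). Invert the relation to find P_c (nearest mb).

943 mb

ΔP = (V / 6.4)^(1/0.645) = (101/6.4)^1.550.
101/6.4 = 15.781; 15.781^1.550 ≈ 72.04 mb.
P_c = 1015 − 72.04 = 942.96 ≈ 943 mb.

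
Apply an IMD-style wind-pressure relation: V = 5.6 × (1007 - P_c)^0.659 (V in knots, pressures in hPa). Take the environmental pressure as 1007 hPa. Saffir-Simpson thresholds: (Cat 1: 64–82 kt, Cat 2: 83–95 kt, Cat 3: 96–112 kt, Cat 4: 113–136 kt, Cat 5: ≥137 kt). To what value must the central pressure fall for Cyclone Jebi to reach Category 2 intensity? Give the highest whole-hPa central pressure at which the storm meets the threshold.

947 hPa

Category 2 begins at V = 83 kt.
Required ΔP = (83/5.6)^(1/0.659) = 14.821^1.517 ≈ 59.81 hPa.
P_c ≤ 1007 − 59.81 = 947.19, so the highest integer P_c is 947 hPa.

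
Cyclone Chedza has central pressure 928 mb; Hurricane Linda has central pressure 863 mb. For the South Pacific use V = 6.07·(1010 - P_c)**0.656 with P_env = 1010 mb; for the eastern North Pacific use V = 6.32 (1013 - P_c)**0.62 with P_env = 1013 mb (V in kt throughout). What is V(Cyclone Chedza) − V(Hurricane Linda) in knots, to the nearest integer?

Cyclone Chedza: ΔP = 82; V ≈ 6.07 × 82^0.656 ≈ 109.31 kt.
Hurricane Linda: ΔP = 150; V ≈ 6.32 × 150^0.62 ≈ 141.22 kt.
Difference ≈ 109.31 − 141.22 = -31.91 → -32 kt.

-32 kt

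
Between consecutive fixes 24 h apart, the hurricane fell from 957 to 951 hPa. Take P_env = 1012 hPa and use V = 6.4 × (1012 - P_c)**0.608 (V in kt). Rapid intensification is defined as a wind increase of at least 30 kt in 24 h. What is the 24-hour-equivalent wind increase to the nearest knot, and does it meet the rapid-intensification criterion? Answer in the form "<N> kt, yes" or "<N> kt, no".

5 kt, no

V₁: ΔP = 55, V ≈ 6.4 × 55^0.608 ≈ 73.17 kt.
V₂: ΔP = 61, V ≈ 6.4 × 61^0.608 ≈ 77.92 kt.
ΔV over 24 h = 4.75 kt → 24 h equivalent = 4.75 × 24/24 ≈ 4.75 kt.
5 kt < 30 kt ⇒ not rapid intensification.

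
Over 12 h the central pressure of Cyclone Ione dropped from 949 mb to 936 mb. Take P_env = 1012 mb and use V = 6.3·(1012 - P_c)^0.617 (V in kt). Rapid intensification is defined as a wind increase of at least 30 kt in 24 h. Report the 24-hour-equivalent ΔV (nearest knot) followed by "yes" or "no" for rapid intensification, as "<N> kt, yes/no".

20 kt, no

V₁: ΔP = 63, V ≈ 6.3 × 63^0.617 ≈ 81.20 kt.
V₂: ΔP = 76, V ≈ 6.3 × 76^0.617 ≈ 91.16 kt.
ΔV over 12 h = 9.96 kt → 24 h equivalent = 9.96 × 24/12 ≈ 19.92 kt.
20 kt < 30 kt ⇒ not rapid intensification.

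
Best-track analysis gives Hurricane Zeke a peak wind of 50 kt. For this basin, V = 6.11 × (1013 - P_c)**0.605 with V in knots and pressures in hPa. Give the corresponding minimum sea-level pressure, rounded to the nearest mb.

ΔP = (V / 6.11)^(1/0.605) = (50/6.11)^1.653.
50/6.11 = 8.183; 8.183^1.653 ≈ 32.28 mb.
P_c = 1013 − 32.28 = 980.72 ≈ 981 mb.

981 mb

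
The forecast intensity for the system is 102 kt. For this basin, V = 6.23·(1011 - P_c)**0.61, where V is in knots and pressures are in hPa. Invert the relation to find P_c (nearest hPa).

913 hPa

ΔP = (V / 6.23)^(1/0.61) = (102/6.23)^1.639.
102/6.23 = 16.372; 16.372^1.639 ≈ 97.80 hPa.
P_c = 1011 − 97.80 = 913.20 ≈ 913 hPa.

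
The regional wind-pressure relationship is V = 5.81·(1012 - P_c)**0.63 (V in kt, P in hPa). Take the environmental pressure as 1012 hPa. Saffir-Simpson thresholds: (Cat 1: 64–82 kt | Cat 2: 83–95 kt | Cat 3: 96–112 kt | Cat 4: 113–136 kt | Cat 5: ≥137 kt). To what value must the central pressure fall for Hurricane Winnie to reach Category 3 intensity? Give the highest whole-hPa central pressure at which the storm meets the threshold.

Category 3 begins at V = 96 kt.
Required ΔP = (96/5.81)^(1/0.63) = 16.523^1.587 ≈ 85.80 hPa.
P_c ≤ 1012 − 85.80 = 926.20, so the highest integer P_c is 926 hPa.

926 hPa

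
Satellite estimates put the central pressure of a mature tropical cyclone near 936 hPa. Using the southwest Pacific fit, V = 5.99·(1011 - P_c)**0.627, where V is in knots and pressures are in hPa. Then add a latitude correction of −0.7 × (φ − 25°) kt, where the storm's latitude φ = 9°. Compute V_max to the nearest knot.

101 kt

ΔP = 1011 − 936 = 75 hPa.
75^0.627 ≈ 14.985.
V ≈ 5.99 × 14.985 ≈ 89.8 kt.
Latitude correction: −0.7 × (9 − 25) = 11.2 kt.
Corrected V ≈ 101 kt → 101 kt.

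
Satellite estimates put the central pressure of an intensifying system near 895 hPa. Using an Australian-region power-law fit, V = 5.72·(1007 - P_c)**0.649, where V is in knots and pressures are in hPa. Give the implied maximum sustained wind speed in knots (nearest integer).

122 kt

ΔP = 1007 − 895 = 112 hPa.
112^0.649 ≈ 21.377.
V ≈ 5.72 × 21.377 ≈ 122.3 kt.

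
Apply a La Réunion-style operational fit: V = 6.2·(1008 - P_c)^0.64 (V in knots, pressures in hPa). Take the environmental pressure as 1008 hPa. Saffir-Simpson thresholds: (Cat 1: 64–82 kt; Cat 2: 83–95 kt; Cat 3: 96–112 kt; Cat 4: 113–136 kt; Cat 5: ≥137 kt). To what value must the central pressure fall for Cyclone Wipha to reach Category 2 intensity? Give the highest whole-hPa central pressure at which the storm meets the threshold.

950 hPa

Category 2 begins at V = 83 kt.
Required ΔP = (83/6.2)^(1/0.64) = 13.387^1.562 ≈ 57.60 hPa.
P_c ≤ 1008 − 57.60 = 950.40, so the highest integer P_c is 950 hPa.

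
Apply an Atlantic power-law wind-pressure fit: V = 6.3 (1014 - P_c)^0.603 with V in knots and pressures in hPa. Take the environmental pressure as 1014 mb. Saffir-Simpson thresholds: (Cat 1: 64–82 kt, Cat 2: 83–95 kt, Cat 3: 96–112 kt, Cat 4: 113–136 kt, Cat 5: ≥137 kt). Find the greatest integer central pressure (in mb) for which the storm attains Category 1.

967 mb

Category 1 begins at V = 64 kt.
Required ΔP = (64/6.3)^(1/0.603) = 10.159^1.658 ≈ 46.74 mb.
P_c ≤ 1014 − 46.74 = 967.26, so the highest integer P_c is 967 mb.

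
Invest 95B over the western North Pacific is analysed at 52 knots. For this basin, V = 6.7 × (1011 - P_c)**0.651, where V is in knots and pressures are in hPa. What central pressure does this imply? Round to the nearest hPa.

ΔP = (V / 6.7)^(1/0.651) = (52/6.7)^1.536.
52/6.7 = 7.761; 7.761^1.536 ≈ 23.28 hPa.
P_c = 1011 − 23.28 = 987.72 ≈ 988 hPa.

988 hPa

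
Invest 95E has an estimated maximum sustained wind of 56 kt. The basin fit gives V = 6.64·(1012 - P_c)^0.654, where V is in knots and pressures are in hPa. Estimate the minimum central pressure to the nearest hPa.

ΔP = (V / 6.64)^(1/0.654) = (56/6.64)^1.529.
56/6.64 = 8.434; 8.434^1.529 ≈ 26.06 hPa.
P_c = 1012 − 26.06 = 985.94 ≈ 986 hPa.

986 hPa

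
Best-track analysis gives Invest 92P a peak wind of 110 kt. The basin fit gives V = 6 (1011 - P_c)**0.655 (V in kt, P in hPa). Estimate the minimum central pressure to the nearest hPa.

ΔP = (V / 6)^(1/0.655) = (110/6)^1.527.
110/6 = 18.333; 18.333^1.527 ≈ 84.84 hPa.
P_c = 1011 − 84.84 = 926.16 ≈ 926 hPa.

926 hPa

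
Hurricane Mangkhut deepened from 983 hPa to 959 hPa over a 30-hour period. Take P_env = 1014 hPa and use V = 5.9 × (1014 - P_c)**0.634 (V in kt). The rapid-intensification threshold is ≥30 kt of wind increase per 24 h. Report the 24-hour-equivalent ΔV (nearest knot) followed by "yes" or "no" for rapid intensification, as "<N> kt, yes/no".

18 kt, no

V₁: ΔP = 31, V ≈ 5.9 × 31^0.634 ≈ 52.04 kt.
V₂: ΔP = 55, V ≈ 5.9 × 55^0.634 ≈ 74.86 kt.
ΔV over 30 h = 22.82 kt → 24 h equivalent = 22.82 × 24/30 ≈ 18.26 kt.
18 kt < 30 kt ⇒ not rapid intensification.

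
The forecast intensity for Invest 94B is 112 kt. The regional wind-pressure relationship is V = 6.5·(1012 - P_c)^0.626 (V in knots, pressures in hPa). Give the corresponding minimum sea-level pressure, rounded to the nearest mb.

ΔP = (V / 6.5)^(1/0.626) = (112/6.5)^1.597.
112/6.5 = 17.231; 17.231^1.597 ≈ 94.39 mb.
P_c = 1012 − 94.39 = 917.61 ≈ 918 mb.

918 mb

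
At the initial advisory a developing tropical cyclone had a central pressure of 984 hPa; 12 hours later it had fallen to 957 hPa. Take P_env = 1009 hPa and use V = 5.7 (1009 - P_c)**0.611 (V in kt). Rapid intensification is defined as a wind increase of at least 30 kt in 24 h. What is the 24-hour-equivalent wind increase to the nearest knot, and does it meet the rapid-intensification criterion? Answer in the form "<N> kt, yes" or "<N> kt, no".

46 kt, yes

V₁: ΔP = 25, V ≈ 5.7 × 25^0.611 ≈ 40.74 kt.
V₂: ΔP = 52, V ≈ 5.7 × 52^0.611 ≈ 63.73 kt.
ΔV over 12 h = 22.99 kt → 24 h equivalent = 22.99 × 24/12 ≈ 45.98 kt.
46 kt ≥ 30 kt ⇒ rapid intensification.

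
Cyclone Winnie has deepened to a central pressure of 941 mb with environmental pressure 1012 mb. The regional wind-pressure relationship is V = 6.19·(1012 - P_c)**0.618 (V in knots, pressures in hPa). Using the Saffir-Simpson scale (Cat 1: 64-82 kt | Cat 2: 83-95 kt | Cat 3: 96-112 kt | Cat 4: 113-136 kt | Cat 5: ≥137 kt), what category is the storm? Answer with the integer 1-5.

2

ΔP = 1012 − 941 = 71 mb.
V ≈ 6.19 × 71^0.618 = 6.19 × 13.93 ≈ 86 kt.
86 kt falls in the Category 2 band.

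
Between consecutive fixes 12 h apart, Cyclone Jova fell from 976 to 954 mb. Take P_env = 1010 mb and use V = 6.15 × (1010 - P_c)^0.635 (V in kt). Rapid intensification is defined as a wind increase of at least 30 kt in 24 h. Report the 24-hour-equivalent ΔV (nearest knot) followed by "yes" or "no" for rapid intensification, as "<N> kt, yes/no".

V₁: ΔP = 34, V ≈ 6.15 × 34^0.635 ≈ 57.73 kt.
V₂: ΔP = 56, V ≈ 6.15 × 56^0.635 ≈ 79.25 kt.
ΔV over 12 h = 21.52 kt → 24 h equivalent = 21.52 × 24/12 ≈ 43.04 kt.
43 kt ≥ 30 kt ⇒ rapid intensification.

43 kt, yes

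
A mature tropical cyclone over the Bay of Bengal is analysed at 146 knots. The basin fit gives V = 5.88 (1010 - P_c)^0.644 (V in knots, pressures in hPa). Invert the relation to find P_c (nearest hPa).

ΔP = (V / 5.88)^(1/0.644) = (146/5.88)^1.553.
146/5.88 = 24.830; 24.830^1.553 ≈ 146.59 hPa.
P_c = 1010 − 146.59 = 863.41 ≈ 863 hPa.

863 hPa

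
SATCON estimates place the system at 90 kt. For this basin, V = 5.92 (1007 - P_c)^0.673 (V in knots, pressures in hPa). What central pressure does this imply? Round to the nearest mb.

950 mb

ΔP = (V / 5.92)^(1/0.673) = (90/5.92)^1.486.
90/5.92 = 15.203; 15.203^1.486 ≈ 57.04 mb.
P_c = 1007 − 57.04 = 949.96 ≈ 950 mb.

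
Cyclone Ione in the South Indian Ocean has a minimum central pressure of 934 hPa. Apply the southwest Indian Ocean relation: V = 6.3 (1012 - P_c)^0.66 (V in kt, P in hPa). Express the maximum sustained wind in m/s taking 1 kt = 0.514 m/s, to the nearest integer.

ΔP = 1012 − 934 = 78 hPa.
V ≈ 6.3 × 78^0.66 = 6.3 × 17.733 ≈ 111.718 kt.
111.718 × 0.514 ≈ 57.42 m/s → 57 m/s.

57 m/s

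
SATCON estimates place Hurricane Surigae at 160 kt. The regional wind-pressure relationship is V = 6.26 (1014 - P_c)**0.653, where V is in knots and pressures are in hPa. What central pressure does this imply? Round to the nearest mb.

ΔP = (V / 6.26)^(1/0.653) = (160/6.26)^1.531.
160/6.26 = 25.559; 25.559^1.531 ≈ 143.06 mb.
P_c = 1014 − 143.06 = 870.94 ≈ 871 mb.

871 mb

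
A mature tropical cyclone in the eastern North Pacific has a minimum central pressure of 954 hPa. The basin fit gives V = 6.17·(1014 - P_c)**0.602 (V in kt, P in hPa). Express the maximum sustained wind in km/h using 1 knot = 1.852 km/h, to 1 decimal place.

134.4 km/h

ΔP = 1014 − 954 = 60 hPa.
V ≈ 6.17 × 60^0.602 = 6.17 × 11.761 ≈ 72.566 kt.
72.566 × 1.852 ≈ 134.39 km/h → 134.4 km/h.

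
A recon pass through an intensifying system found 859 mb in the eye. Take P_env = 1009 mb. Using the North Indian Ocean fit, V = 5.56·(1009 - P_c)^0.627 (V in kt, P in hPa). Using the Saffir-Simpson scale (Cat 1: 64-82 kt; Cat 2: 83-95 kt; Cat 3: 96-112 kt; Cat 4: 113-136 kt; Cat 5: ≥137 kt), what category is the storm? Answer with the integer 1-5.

4

ΔP = 1009 − 859 = 150 mb.
V ≈ 5.56 × 150^0.627 = 5.56 × 23.14 ≈ 129 kt.
129 kt falls in the Category 4 band.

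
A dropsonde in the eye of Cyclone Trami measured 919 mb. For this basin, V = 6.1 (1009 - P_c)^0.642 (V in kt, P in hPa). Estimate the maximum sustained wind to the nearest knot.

110 kt

ΔP = 1009 − 919 = 90 mb.
90^0.642 ≈ 17.973.
V ≈ 6.1 × 17.973 ≈ 109.6 kt.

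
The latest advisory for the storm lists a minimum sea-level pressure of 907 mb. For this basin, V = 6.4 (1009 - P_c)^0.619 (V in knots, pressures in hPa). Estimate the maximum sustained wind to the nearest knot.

ΔP = 1009 − 907 = 102 mb.
102^0.619 ≈ 17.512.
V ≈ 6.4 × 17.512 ≈ 112.1 kt.

112 kt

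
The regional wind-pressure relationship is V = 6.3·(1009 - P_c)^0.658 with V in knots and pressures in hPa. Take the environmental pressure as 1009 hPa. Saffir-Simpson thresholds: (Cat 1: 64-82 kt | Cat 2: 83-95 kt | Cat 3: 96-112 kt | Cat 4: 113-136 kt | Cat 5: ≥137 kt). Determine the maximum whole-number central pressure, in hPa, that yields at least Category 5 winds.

901 hPa

Category 5 begins at V = 137 kt.
Required ΔP = (137/6.3)^(1/0.658) = 21.746^1.520 ≈ 107.77 hPa.
P_c ≤ 1009 − 107.77 = 901.23, so the highest integer P_c is 901 hPa.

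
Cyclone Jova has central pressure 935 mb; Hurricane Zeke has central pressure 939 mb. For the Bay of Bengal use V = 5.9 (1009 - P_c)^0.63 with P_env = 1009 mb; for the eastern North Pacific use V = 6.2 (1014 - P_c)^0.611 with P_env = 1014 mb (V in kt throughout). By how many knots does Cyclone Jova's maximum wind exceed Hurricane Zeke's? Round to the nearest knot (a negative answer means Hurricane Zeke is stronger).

Cyclone Jova: ΔP = 74; V ≈ 5.9 × 74^0.63 ≈ 88.81 kt.
Hurricane Zeke: ΔP = 75; V ≈ 6.2 × 75^0.611 ≈ 86.71 kt.
Difference ≈ 88.81 − 86.71 = 2.10 → 2 kt.

2 kt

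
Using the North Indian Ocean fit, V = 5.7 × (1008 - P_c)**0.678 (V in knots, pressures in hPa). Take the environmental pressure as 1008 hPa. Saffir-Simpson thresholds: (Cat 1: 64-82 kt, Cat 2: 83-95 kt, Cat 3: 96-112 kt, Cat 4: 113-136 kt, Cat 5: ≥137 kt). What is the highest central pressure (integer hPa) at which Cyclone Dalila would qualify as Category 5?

899 hPa

Category 5 begins at V = 137 kt.
Required ΔP = (137/5.7)^(1/0.678) = 24.035^1.475 ≈ 108.80 hPa.
P_c ≤ 1008 − 108.80 = 899.20, so the highest integer P_c is 899 hPa.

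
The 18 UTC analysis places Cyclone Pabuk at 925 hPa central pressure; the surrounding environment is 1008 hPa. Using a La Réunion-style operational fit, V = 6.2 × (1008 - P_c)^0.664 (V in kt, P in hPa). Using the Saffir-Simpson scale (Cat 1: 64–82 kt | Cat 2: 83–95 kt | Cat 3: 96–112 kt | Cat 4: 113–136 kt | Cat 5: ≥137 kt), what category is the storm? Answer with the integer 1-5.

4

ΔP = 1008 − 925 = 83 hPa.
V ≈ 6.2 × 83^0.664 = 6.2 × 18.80 ≈ 117 kt.
117 kt falls in the Category 4 band.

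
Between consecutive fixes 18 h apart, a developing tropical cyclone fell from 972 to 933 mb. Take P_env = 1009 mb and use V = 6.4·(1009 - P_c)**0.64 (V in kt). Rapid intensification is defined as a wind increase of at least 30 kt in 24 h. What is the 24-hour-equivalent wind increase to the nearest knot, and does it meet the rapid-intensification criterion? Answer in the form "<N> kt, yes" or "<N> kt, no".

50 kt, yes

V₁: ΔP = 37, V ≈ 6.4 × 37^0.64 ≈ 64.54 kt.
V₂: ΔP = 76, V ≈ 6.4 × 76^0.64 ≈ 102.31 kt.
ΔV over 18 h = 37.77 kt → 24 h equivalent = 37.77 × 24/18 ≈ 50.36 kt.
50 kt ≥ 30 kt ⇒ rapid intensification.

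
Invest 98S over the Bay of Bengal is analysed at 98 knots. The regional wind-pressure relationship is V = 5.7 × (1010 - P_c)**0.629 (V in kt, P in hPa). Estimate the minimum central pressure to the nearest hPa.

918 hPa

ΔP = (V / 5.7)^(1/0.629) = (98/5.7)^1.590.
98/5.7 = 17.193; 17.193^1.590 ≈ 92.04 hPa.
P_c = 1010 − 92.04 = 917.96 ≈ 918 hPa.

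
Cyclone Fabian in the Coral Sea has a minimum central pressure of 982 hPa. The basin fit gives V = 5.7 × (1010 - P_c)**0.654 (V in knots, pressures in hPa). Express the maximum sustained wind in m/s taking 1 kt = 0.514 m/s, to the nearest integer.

ΔP = 1010 − 982 = 28 hPa.
V ≈ 5.7 × 28^0.654 = 5.7 × 8.840 ≈ 50.387 kt.
50.387 × 0.514 ≈ 25.90 m/s → 26 m/s.

26 m/s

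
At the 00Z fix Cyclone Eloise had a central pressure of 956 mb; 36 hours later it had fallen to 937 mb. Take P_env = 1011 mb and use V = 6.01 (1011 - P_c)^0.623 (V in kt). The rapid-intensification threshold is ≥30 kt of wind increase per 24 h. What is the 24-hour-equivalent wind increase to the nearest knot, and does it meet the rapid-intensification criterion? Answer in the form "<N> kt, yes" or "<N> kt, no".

10 kt, no

V₁: ΔP = 55, V ≈ 6.01 × 55^0.623 ≈ 72.97 kt.
V₂: ΔP = 74, V ≈ 6.01 × 74^0.623 ≈ 87.78 kt.
ΔV over 36 h = 14.81 kt → 24 h equivalent = 14.81 × 24/36 ≈ 9.87 kt.
10 kt < 30 kt ⇒ not rapid intensification.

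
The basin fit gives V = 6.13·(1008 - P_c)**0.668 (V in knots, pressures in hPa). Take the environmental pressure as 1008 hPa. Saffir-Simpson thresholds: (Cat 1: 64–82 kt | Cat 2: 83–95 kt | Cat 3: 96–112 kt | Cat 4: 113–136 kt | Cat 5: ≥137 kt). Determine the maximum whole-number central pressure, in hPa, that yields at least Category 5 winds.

Category 5 begins at V = 137 kt.
Required ΔP = (137/6.13)^(1/0.668) = 22.349^1.497 ≈ 104.68 hPa.
P_c ≤ 1008 − 104.68 = 903.32, so the highest integer P_c is 903 hPa.

903 hPa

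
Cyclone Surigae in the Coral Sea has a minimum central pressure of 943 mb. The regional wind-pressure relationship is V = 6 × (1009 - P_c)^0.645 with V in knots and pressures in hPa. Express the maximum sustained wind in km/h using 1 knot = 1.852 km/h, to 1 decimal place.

165.7 km/h

ΔP = 1009 − 943 = 66 mb.
V ≈ 6 × 66^0.645 = 6 × 14.914 ≈ 89.486 kt.
89.486 × 1.852 ≈ 165.73 km/h → 165.7 km/h.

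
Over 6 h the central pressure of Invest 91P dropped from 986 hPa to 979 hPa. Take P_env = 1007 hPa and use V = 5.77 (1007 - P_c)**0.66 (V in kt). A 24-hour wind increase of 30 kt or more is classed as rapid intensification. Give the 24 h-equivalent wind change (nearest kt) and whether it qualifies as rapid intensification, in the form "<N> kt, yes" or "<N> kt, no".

36 kt, yes

V₁: ΔP = 21, V ≈ 5.77 × 21^0.66 ≈ 43.04 kt.
V₂: ΔP = 28, V ≈ 5.77 × 28^0.66 ≈ 52.04 kt.
ΔV over 6 h = 9.00 kt → 24 h equivalent = 9.00 × 24/6 ≈ 36.00 kt.
36 kt ≥ 30 kt ⇒ rapid intensification.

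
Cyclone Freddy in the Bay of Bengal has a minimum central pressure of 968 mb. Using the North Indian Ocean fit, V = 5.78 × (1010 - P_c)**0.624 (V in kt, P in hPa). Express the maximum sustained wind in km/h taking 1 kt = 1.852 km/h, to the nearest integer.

110 km/h

ΔP = 1010 − 968 = 42 mb.
V ≈ 5.78 × 42^0.624 = 5.78 × 10.302 ≈ 59.544 kt.
59.544 × 1.852 ≈ 110.27 km/h → 110 km/h.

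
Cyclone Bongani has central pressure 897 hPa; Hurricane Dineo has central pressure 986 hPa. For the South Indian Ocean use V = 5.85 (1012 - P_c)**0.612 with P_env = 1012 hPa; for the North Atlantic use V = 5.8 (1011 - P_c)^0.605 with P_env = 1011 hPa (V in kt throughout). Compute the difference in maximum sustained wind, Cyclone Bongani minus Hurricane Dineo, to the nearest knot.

66 kt

Cyclone Bongani: ΔP = 115; V ≈ 5.85 × 115^0.612 ≈ 106.73 kt.
Hurricane Dineo: ΔP = 25; V ≈ 5.8 × 25^0.605 ≈ 40.66 kt.
Difference ≈ 106.73 − 40.66 = 66.07 → 66 kt.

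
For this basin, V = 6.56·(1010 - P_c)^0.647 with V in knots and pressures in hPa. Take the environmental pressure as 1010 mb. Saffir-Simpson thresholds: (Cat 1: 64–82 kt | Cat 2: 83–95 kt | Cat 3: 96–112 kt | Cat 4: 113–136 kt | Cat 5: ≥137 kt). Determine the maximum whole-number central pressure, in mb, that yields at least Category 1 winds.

976 mb

Category 1 begins at V = 64 kt.
Required ΔP = (64/6.56)^(1/0.647) = 9.756^1.546 ≈ 33.81 mb.
P_c ≤ 1010 − 33.81 = 976.19, so the highest integer P_c is 976 mb.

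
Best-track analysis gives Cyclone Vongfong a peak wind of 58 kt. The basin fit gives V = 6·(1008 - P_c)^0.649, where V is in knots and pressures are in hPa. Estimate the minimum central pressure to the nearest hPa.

975 hPa

ΔP = (V / 6)^(1/0.649) = (58/6)^1.541.
58/6 = 9.667; 9.667^1.541 ≈ 32.97 hPa.
P_c = 1008 − 32.97 = 975.03 ≈ 975 hPa.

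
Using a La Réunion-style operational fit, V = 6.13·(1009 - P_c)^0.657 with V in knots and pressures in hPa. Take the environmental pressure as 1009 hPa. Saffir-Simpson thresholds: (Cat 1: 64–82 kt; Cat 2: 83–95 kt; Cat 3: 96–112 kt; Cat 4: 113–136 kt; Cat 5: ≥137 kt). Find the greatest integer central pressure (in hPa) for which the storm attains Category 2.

Category 2 begins at V = 83 kt.
Required ΔP = (83/6.13)^(1/0.657) = 13.540^1.522 ≈ 52.77 hPa.
P_c ≤ 1009 − 52.77 = 956.23, so the highest integer P_c is 956 hPa.

956 hPa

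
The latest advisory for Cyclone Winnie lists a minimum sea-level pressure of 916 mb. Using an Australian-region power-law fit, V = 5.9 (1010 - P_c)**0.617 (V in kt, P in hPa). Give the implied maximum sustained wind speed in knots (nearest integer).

97 kt

ΔP = 1010 − 916 = 94 mb.
94^0.617 ≈ 16.498.
V ≈ 5.9 × 16.498 ≈ 97.3 kt.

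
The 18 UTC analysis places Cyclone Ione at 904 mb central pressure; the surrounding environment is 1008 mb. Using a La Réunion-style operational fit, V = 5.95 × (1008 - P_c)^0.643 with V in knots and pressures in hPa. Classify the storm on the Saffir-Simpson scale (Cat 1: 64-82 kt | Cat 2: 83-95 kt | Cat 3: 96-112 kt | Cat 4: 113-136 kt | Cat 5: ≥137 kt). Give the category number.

ΔP = 1008 − 904 = 104 mb.
V ≈ 5.95 × 104^0.643 = 5.95 × 19.81 ≈ 118 kt.
118 kt falls in the Category 4 band.

4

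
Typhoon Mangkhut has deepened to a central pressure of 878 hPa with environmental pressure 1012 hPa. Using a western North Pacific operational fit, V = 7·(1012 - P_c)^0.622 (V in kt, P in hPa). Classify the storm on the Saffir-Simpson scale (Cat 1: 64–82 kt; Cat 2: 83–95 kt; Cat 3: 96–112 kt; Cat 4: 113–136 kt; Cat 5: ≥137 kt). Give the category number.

ΔP = 1012 − 878 = 134 hPa.
V ≈ 7 × 134^0.622 = 7 × 21.04 ≈ 147 kt.
147 kt falls in the Category 5 band.

5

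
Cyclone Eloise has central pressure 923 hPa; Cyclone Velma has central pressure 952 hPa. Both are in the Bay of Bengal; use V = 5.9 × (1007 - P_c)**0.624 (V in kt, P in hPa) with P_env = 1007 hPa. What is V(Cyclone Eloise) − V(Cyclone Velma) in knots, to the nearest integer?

Cyclone Eloise: ΔP = 84; V ≈ 5.9 × 84^0.624 ≈ 93.67 kt.
Cyclone Velma: ΔP = 55; V ≈ 5.9 × 55^0.624 ≈ 71.92 kt.
Difference ≈ 93.67 − 71.92 = 21.75 → 22 kt.

22 kt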